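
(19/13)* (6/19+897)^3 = 4955605568649/4693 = 1055956865.26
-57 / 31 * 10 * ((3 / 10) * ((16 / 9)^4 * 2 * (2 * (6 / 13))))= -9961472 / 97929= -101.72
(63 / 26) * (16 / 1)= 504 / 13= 38.77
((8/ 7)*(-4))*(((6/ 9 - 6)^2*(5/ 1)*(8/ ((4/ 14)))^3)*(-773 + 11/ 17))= 1686555852800/ 153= 11023240867.97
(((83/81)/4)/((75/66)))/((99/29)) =2407/36450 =0.07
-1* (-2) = 2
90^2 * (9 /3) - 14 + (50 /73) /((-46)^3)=86282426479 /3552764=24286.00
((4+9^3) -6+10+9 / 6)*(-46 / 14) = -4853 / 2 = -2426.50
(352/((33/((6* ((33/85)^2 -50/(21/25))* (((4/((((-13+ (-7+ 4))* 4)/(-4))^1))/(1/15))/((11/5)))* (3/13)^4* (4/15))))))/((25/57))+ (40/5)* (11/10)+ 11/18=-2513059928293/1430027849250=-1.76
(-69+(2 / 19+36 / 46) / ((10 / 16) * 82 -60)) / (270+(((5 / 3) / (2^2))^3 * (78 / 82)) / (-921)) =-0.26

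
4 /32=1 /8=0.12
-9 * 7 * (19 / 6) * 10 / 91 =-285 / 13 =-21.92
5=5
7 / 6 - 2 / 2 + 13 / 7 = 85 / 42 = 2.02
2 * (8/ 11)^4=8192/ 14641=0.56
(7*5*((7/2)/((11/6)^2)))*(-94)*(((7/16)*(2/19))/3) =-241815/4598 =-52.59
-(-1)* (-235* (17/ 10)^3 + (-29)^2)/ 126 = -2.49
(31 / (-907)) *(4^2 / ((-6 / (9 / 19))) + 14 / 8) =-1147 / 68932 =-0.02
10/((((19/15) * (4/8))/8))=2400/19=126.32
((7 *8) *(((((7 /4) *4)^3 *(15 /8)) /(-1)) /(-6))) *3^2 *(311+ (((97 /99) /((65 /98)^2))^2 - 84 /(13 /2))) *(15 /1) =127295255045621719 /518382150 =245562573.95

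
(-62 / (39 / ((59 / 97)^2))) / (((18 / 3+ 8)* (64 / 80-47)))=0.00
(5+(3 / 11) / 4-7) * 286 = -1105 / 2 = -552.50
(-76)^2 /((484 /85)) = 122740 /121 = 1014.38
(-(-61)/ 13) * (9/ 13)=549/ 169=3.25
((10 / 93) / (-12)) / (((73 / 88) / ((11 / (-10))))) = 0.01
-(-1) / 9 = 1 / 9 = 0.11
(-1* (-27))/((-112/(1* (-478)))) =6453/56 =115.23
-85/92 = -0.92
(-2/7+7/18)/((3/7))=13/54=0.24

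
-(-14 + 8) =6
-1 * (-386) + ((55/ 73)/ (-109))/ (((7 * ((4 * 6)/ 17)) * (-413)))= 213106157303/ 552088488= 386.00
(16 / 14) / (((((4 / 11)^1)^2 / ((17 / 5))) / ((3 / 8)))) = 6171 / 560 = 11.02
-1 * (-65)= 65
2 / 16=0.12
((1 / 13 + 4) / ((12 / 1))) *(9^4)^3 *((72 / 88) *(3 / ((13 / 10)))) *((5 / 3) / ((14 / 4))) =1122657407511975 / 13013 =86271990126.18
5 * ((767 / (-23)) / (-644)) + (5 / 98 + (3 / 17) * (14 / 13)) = 11456563 / 22914164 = 0.50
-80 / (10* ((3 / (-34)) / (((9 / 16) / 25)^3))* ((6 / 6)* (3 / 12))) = 4131 / 1000000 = 0.00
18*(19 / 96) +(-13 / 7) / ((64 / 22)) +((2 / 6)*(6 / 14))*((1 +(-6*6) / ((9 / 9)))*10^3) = -1119345 / 224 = -4997.08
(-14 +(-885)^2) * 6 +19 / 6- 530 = 28192435 / 6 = 4698739.17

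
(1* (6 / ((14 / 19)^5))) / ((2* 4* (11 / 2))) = 7428297 / 11832128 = 0.63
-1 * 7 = -7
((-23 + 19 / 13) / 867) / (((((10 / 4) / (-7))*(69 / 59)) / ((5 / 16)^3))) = 361375 / 199090944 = 0.00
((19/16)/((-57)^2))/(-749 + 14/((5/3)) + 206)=-0.00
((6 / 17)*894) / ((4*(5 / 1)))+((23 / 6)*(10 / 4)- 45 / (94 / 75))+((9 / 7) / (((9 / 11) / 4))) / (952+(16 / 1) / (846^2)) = -13690302603851 / 1299155351340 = -10.54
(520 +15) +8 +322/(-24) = 6355/12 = 529.58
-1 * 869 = -869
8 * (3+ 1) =32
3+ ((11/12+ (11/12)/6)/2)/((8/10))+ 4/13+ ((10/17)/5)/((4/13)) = 554813/127296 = 4.36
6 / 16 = 3 / 8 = 0.38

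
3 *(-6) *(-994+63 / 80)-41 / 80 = 286037 / 16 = 17877.31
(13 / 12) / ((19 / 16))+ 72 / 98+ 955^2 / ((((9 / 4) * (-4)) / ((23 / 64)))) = -19528308125 / 536256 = -36416.02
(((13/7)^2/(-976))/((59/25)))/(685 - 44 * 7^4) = 4225/296153993744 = 0.00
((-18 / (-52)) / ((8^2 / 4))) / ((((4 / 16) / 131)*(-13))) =-1179 / 1352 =-0.87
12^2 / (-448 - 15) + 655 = 303121 / 463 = 654.69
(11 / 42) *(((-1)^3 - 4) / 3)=-55 / 126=-0.44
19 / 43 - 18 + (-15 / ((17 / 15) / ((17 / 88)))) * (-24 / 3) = 1370 / 473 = 2.90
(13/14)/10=13/140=0.09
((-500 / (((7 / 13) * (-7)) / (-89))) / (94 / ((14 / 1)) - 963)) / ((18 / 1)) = 144625 / 210861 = 0.69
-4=-4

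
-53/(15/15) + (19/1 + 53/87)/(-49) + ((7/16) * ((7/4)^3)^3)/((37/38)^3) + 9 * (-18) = -16126218650213731/113211468152832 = -142.44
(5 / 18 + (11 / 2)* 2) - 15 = -67 / 18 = -3.72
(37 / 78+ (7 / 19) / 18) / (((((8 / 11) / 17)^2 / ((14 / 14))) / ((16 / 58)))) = 9616475 / 128934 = 74.58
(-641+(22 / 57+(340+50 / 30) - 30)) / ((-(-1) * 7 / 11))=-68750 / 133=-516.92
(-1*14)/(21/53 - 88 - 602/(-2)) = -371/5655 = -0.07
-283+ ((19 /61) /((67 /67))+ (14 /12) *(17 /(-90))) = -282.91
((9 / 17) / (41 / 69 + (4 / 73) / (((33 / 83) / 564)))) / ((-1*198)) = -5037 / 147547318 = -0.00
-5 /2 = -2.50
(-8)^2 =64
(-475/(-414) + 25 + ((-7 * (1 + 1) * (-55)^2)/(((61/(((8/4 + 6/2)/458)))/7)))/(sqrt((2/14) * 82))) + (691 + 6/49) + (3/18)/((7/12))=14556331/20286- 741125 * sqrt(574)/1145458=702.05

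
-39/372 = -13/124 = -0.10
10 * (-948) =-9480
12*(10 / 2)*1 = 60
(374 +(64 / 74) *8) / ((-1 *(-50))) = 7047 / 925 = 7.62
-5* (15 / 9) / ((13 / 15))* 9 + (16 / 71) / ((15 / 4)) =-1197293 / 13845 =-86.48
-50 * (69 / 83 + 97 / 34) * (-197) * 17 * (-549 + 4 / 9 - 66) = -283216099475 / 747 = -379138018.04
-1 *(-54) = 54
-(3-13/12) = -23/12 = -1.92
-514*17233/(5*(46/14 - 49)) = 31002167/800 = 38752.71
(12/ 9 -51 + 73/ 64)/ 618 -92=-10925669/ 118656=-92.08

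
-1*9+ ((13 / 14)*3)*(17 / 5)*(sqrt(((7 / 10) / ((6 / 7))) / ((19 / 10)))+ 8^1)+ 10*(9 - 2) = 221*sqrt(114) / 380+ 4787 / 35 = 142.98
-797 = -797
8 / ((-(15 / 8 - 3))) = 64 / 9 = 7.11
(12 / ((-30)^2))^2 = 0.00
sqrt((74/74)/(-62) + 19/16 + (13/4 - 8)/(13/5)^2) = sqrt(1217959)/1612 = 0.68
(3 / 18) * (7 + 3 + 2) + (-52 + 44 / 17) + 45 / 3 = -551 / 17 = -32.41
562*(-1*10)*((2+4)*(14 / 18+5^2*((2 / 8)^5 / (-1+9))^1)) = -80884445 / 3072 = -26329.57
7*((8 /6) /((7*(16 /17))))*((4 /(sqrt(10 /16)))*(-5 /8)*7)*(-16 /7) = 68*sqrt(10) /3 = 71.68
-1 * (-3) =3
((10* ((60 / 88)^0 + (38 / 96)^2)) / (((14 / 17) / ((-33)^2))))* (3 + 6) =246685725 / 1792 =137659.44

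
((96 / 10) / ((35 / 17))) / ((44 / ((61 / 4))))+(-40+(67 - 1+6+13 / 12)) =801557 / 23100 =34.70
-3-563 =-566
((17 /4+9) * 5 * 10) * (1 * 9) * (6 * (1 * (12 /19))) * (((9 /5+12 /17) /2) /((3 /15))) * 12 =548645400 /323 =1698592.57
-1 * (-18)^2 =-324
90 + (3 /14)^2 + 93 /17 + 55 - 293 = -142.48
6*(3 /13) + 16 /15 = 478 /195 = 2.45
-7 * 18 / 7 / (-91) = 0.20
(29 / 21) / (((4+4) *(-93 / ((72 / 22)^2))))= -522 / 26257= -0.02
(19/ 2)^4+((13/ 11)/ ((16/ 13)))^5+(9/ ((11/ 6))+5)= 1377302271010249/ 168874213376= 8155.79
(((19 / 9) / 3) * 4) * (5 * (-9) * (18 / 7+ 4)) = -17480 / 21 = -832.38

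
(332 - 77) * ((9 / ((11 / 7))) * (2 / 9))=3570 / 11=324.55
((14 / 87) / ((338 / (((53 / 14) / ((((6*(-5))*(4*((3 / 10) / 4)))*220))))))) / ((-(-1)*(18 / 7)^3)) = -18179 / 339561668160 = -0.00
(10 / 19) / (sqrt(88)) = 5*sqrt(22) / 418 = 0.06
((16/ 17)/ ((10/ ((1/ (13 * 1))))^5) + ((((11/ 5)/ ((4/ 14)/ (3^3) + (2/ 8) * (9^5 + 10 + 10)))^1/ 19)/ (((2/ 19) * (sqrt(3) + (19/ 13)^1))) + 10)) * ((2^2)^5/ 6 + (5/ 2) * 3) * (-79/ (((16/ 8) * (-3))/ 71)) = 18006051063 * sqrt(3)/ 1253808580 + 16476391577841590302413251/ 9892519918246225000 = 1665565.27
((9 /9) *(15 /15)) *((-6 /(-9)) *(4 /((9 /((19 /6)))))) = 76 /81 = 0.94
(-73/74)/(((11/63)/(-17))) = 78183/814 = 96.05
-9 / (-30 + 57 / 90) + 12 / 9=4334 / 2643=1.64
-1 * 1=-1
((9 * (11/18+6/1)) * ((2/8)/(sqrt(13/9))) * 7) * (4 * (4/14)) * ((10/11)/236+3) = 297.42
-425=-425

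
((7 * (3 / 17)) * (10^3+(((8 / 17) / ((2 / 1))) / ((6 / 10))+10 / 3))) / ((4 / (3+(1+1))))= 895825 / 578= 1549.87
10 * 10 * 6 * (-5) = -3000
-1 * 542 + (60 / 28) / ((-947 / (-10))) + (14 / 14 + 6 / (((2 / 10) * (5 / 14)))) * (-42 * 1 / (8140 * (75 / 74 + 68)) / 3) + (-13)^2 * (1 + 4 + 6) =490454925260 / 372397333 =1317.02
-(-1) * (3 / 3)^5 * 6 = 6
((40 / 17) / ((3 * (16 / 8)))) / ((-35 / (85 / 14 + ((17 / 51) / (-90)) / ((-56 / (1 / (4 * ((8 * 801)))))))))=-2353017601 / 34589358720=-0.07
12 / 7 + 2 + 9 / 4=167 / 28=5.96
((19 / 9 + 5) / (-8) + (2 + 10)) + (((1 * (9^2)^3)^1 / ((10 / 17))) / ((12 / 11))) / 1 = 298142401 / 360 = 828173.34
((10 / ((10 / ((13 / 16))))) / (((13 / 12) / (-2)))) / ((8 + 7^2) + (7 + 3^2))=-0.02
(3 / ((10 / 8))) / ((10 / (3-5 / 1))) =-12 / 25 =-0.48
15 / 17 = 0.88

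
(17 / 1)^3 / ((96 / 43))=211259 / 96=2200.61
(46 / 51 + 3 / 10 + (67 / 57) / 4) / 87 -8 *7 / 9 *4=-24.87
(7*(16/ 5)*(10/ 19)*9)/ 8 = 252/ 19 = 13.26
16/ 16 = 1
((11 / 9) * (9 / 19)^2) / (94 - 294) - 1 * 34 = -2454899 / 72200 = -34.00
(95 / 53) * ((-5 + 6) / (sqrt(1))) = 1.79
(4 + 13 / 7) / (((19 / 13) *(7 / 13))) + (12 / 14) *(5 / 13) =94067 / 12103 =7.77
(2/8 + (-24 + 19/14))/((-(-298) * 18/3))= -209/16688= -0.01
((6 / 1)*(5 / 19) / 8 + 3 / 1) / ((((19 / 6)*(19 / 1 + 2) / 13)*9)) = 351 / 5054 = 0.07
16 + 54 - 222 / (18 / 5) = 25 / 3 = 8.33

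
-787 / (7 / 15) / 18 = -3935 / 42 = -93.69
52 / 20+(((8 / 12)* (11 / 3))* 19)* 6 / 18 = 2441 / 135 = 18.08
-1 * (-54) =54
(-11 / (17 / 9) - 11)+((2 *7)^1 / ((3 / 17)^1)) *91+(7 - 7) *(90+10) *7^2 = 7202.51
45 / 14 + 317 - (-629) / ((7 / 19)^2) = 485519 / 98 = 4954.28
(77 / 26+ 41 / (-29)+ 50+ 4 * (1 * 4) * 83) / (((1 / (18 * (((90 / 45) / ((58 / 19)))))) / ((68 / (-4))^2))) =51404606001 / 10933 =4701784.14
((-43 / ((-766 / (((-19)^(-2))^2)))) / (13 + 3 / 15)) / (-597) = -215 / 3933339560172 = -0.00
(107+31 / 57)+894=57088 / 57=1001.54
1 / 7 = 0.14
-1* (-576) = 576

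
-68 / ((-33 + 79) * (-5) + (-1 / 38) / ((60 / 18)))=25840 / 87403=0.30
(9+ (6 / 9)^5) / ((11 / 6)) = 4438 / 891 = 4.98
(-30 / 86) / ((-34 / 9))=0.09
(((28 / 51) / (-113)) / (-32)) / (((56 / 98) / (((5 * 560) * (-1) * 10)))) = -42875 / 5763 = -7.44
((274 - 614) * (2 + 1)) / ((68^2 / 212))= -795 / 17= -46.76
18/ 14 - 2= -5/ 7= -0.71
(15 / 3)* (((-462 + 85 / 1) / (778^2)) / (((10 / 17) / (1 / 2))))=-6409 / 2421136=-0.00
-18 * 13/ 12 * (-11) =214.50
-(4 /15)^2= -16 /225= -0.07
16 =16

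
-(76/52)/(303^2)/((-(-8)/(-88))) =209/1193517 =0.00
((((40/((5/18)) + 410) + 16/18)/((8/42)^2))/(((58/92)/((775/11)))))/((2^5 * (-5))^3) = -7930699/19005440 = -0.42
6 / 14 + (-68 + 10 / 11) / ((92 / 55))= -12777 / 322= -39.68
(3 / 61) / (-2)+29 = 3535 / 122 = 28.98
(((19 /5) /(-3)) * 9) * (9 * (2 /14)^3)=-513 /1715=-0.30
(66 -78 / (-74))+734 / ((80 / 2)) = 63199 / 740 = 85.40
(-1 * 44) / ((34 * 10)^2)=-11 / 28900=-0.00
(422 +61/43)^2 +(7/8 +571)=2660417967/14792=179855.19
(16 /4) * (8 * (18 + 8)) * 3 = 2496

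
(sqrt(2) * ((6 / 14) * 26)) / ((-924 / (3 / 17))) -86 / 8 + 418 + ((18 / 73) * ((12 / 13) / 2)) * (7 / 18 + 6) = 1548681 / 3796 -39 * sqrt(2) / 18326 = 407.97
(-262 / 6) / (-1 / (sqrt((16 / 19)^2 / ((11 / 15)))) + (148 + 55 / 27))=-6113445120 / 21004604327 - 3225744 * sqrt(165) / 21004604327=-0.29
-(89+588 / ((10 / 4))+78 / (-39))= -322.20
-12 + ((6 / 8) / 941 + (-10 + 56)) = 127979 / 3764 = 34.00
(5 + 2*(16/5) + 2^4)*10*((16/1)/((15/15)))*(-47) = -206048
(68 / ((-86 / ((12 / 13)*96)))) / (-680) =288 / 2795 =0.10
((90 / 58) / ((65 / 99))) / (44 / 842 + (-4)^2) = 375111 / 2547766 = 0.15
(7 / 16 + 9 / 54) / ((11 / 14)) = 203 / 264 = 0.77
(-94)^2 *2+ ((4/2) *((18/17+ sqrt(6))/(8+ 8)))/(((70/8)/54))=27 *sqrt(6)/35+ 10515326/595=17674.71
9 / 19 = 0.47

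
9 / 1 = 9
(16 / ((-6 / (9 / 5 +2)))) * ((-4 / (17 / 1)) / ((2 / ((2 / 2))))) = 304 / 255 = 1.19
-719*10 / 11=-7190 / 11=-653.64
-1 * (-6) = 6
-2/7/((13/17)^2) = -578/1183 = -0.49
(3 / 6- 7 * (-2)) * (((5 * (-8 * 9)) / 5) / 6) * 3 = -522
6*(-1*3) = -18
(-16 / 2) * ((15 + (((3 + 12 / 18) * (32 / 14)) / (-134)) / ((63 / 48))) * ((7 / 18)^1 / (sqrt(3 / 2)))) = -1767188 * sqrt(6) / 113967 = -37.98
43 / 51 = 0.84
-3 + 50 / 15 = 1 / 3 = 0.33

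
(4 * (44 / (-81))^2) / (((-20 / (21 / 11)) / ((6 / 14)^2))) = -176 / 8505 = -0.02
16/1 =16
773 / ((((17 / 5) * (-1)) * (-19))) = 3865 / 323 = 11.97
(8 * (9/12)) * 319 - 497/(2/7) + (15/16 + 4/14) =19681/112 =175.72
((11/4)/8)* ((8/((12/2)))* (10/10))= 11/24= 0.46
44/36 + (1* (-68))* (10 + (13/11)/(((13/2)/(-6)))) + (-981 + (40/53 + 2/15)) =-41574812/26235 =-1584.71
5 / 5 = 1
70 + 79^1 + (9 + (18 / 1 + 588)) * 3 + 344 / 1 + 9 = 2347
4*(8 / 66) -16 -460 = -15692 / 33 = -475.52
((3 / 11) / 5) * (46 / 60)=23 / 550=0.04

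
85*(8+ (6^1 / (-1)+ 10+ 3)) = 1275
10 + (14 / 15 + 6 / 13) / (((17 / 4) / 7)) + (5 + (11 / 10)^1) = 18.40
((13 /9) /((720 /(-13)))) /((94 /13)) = -2197 /609120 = -0.00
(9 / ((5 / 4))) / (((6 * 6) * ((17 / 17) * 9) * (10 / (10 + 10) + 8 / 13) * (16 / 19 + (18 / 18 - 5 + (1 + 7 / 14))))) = -988 / 82215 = -0.01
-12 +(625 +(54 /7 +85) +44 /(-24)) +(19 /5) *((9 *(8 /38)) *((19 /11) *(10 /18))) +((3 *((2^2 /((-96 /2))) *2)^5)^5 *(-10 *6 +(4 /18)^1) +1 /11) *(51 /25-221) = 350101315906368071202023 /506743559792728473600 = 690.88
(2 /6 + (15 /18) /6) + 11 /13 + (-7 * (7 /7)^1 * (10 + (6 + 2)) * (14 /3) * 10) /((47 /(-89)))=11135.79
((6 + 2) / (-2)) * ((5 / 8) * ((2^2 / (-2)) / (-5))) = -1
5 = 5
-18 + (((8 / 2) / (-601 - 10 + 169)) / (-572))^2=-18.00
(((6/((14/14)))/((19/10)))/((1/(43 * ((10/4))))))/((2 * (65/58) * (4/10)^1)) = 93525/247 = 378.64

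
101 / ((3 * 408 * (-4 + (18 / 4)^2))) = 101 / 19890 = 0.01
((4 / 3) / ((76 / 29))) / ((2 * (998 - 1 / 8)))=0.00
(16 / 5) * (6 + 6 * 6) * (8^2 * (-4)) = -172032 / 5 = -34406.40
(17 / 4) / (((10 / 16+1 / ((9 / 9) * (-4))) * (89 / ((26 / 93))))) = 884 / 24831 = 0.04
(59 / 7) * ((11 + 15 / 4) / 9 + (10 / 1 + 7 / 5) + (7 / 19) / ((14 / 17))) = 388751 / 3420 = 113.67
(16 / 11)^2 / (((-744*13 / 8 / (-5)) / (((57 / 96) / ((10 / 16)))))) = 1216 / 146289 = 0.01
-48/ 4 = -12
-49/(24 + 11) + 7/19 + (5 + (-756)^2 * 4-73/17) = 3692122034/1615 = 2286143.67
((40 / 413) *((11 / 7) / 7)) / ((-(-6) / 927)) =67980 / 20237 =3.36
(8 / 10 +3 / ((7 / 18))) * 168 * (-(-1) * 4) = 28608 / 5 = 5721.60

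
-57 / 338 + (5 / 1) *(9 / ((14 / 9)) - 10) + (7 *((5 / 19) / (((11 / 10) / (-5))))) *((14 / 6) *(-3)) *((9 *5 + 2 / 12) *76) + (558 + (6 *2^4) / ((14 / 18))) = 7880301599 / 39039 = 201857.16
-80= -80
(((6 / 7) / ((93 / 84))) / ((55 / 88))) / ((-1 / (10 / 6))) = -64 / 31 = -2.06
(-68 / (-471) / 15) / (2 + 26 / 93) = 527 / 124815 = 0.00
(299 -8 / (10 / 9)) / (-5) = -58.36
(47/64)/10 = 47/640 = 0.07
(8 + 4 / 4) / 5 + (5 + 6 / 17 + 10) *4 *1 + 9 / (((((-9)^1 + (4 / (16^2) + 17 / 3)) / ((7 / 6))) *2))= 476703 / 7735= 61.63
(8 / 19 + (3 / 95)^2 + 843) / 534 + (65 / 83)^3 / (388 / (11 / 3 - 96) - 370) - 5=-488695905667249609 / 142816641269028150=-3.42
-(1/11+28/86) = -197/473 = -0.42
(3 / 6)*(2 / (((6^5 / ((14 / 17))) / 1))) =7 / 66096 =0.00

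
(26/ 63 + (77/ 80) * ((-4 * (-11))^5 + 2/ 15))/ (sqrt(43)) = 2000021513377 * sqrt(43)/ 541800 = 24206382.65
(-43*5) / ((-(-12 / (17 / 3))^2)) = 62135 / 1296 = 47.94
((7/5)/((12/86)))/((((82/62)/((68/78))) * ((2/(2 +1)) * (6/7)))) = 1110389/95940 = 11.57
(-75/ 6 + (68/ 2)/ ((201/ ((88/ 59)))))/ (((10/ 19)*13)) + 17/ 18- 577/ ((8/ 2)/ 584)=-779248006697/ 9250020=-84242.85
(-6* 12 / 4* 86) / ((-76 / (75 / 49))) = 29025 / 931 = 31.18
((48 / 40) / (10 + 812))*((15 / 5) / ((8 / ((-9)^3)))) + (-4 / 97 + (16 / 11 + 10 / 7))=99983777 / 40930120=2.44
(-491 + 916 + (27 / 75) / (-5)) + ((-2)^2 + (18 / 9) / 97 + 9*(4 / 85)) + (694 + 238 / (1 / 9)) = 673074834 / 206125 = 3265.37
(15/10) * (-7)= -10.50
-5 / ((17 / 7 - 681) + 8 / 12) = 105 / 14236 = 0.01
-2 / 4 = -1 / 2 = -0.50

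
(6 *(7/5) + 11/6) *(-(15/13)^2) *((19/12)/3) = -29165/4056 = -7.19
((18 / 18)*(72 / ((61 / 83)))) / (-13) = -7.54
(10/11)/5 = 2/11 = 0.18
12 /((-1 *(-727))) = 12 /727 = 0.02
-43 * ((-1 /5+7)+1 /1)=-335.40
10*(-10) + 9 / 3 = -97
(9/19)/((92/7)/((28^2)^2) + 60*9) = 9680832/11036148917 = 0.00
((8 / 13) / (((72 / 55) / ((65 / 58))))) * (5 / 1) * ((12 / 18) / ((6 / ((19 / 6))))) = 26125 / 28188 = 0.93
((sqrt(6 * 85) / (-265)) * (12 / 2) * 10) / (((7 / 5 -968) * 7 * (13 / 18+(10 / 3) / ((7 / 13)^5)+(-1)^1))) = 19208 * sqrt(510) / 42110032283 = 0.00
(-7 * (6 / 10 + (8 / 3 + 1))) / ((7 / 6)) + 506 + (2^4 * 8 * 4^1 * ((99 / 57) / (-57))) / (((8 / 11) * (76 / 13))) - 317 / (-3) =59919949 / 102885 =582.40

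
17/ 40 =0.42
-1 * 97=-97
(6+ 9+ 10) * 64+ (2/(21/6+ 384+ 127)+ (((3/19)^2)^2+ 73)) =224350421590/134100309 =1673.00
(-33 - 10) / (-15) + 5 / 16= 763 / 240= 3.18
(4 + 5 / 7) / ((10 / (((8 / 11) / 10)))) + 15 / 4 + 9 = 8949 / 700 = 12.78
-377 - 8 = -385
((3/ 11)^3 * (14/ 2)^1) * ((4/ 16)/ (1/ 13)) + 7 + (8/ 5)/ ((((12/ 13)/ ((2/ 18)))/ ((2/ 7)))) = 37816973/ 5031180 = 7.52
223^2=49729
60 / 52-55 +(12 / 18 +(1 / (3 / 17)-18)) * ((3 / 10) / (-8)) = -11109 / 208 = -53.41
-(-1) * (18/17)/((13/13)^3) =18/17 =1.06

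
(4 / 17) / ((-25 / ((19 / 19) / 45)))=-4 / 19125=-0.00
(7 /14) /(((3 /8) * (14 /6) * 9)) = 4 /63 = 0.06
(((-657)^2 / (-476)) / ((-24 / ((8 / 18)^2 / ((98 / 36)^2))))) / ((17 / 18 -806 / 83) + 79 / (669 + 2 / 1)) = -288477933084 / 2477201158859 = -0.12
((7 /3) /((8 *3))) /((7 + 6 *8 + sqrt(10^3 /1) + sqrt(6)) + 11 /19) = 133 /(72 *(19 *sqrt(6) + 190 *sqrt(10) + 1056)) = 0.00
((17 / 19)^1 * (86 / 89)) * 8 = 11696 / 1691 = 6.92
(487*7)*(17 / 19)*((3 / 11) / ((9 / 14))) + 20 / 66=811532 / 627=1294.31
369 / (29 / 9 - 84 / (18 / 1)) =-255.46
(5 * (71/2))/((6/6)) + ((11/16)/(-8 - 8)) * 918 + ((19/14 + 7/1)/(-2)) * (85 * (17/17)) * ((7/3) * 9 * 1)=-937049/128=-7320.70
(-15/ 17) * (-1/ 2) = 15/ 34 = 0.44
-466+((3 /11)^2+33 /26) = -1461809 /3146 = -464.66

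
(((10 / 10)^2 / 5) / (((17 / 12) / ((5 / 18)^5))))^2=390625 / 7165729364544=0.00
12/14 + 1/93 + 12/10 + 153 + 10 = 537296/3255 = 165.07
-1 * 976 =-976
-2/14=-1/7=-0.14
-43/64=-0.67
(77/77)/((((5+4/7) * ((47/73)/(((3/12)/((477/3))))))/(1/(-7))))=-73/1165788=-0.00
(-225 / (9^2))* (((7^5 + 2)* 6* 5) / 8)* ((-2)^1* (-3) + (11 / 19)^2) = -1601757625 / 1444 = -1109250.43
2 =2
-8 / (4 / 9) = -18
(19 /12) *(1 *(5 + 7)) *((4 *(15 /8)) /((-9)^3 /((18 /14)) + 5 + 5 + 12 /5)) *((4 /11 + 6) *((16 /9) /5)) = -53200 /91509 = -0.58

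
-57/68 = -0.84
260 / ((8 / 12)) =390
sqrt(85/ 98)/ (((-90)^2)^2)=sqrt(170)/ 918540000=0.00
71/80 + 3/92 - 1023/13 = -77.77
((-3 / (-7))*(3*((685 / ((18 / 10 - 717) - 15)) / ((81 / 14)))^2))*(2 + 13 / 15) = 0.10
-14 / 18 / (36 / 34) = -119 / 162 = -0.73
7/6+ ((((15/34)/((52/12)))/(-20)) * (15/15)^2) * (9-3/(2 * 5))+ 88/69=2925053/1219920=2.40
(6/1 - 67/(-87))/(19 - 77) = -589/5046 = -0.12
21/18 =7/6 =1.17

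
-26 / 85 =-0.31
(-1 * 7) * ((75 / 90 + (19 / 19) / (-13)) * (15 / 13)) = -2065 / 338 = -6.11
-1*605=-605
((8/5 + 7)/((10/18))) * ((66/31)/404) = 12771/156550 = 0.08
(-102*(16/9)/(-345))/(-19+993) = 272/504045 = 0.00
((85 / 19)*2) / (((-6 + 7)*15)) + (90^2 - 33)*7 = 3218767 / 57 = 56469.60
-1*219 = -219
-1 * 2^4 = -16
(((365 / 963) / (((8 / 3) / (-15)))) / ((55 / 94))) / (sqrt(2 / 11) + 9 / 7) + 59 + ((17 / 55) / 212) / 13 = 840595* sqrt(22) / 3733444 + 1061963037 / 19026205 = 56.87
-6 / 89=-0.07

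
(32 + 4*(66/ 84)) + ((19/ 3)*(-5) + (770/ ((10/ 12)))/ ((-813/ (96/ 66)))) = 1.82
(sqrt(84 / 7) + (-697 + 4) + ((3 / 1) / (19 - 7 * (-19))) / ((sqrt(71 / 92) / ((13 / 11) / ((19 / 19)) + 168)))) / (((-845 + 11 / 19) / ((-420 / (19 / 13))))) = -45045 / 191 + 130 * sqrt(3) / 191 + 362895 * sqrt(1633) / 11336996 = -233.37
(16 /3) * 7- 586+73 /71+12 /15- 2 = -548.84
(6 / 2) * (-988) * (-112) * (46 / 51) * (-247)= -1257273472 / 17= -73957263.06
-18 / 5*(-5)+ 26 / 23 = 19.13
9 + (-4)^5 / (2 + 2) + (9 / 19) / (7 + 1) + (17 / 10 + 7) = -181063 / 760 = -238.24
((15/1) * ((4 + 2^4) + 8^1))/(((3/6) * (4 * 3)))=70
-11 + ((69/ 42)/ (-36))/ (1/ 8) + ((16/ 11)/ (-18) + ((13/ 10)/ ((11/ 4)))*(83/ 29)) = -338062/ 33495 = -10.09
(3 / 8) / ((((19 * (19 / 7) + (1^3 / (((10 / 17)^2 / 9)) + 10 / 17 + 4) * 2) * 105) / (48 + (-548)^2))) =490960 / 51613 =9.51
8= 8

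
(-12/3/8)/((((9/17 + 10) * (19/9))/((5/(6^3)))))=-85/163248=-0.00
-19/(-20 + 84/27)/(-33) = -3/88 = -0.03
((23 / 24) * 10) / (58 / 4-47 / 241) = 0.67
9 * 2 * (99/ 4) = 891/ 2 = 445.50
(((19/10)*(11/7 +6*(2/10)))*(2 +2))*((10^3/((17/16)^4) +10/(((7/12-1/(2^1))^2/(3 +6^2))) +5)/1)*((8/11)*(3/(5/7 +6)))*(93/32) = 489154882624821/431803570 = 1132818.06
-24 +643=619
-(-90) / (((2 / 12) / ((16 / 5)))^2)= 165888 / 5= 33177.60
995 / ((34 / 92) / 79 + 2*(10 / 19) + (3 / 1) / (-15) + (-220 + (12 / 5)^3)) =-8587596250 / 1772054287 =-4.85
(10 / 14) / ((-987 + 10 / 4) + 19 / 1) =-10 / 13517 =-0.00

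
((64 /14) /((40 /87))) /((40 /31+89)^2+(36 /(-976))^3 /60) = 0.00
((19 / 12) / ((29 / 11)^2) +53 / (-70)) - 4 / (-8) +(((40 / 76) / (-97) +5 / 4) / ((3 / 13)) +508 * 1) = 83547966574 / 162746115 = 513.36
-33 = -33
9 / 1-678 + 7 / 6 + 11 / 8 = -15995 / 24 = -666.46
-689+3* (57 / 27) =-2048 / 3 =-682.67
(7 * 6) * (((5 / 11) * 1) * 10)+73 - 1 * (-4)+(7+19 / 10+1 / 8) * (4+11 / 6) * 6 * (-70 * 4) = -969948 / 11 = -88177.09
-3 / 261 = -1 / 87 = -0.01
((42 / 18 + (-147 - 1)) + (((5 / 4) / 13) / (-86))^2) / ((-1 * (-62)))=-8739468533 / 3719773824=-2.35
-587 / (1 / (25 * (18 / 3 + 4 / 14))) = -645700 / 7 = -92242.86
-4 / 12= -1 / 3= -0.33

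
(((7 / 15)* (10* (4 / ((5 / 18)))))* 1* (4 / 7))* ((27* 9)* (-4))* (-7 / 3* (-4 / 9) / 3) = -64512 / 5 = -12902.40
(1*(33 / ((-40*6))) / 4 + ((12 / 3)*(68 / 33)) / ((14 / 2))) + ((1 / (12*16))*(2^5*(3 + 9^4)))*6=485295379 / 73920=6565.14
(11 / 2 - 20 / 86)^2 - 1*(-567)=4398741 / 7396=594.75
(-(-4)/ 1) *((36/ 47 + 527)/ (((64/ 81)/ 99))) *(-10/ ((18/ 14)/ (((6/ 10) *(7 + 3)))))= -2320631775/ 188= -12343786.04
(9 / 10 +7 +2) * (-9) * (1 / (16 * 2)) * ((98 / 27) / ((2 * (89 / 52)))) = -21021 / 7120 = -2.95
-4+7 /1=3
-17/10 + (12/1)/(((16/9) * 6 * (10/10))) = -23/40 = -0.58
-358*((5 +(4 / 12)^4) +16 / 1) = -609316 / 81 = -7522.42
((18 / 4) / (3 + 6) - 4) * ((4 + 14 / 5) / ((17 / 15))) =-21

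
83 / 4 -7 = 55 / 4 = 13.75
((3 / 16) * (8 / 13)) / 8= 3 / 208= 0.01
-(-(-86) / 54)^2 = -1849 / 729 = -2.54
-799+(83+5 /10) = -1431 /2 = -715.50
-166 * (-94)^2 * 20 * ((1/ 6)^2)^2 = -1833470/ 81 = -22635.43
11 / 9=1.22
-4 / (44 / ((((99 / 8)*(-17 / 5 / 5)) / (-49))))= -153 / 9800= -0.02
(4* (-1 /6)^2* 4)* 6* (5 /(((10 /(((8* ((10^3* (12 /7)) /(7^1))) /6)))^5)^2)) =4398046511104000000000000000000000 /239376798892836003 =18372902183694559.45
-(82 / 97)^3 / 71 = -551368 / 64799783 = -0.01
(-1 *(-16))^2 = 256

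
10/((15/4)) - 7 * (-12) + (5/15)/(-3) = 779/9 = 86.56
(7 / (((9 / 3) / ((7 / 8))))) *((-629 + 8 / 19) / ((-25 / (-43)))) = -8387967 / 3800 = -2207.36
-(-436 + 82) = 354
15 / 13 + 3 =54 / 13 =4.15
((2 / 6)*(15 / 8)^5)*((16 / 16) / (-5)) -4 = -181697 / 32768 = -5.54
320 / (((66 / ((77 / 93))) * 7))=160 / 279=0.57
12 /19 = 0.63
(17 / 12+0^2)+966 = 11609 / 12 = 967.42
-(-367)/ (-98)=-367/ 98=-3.74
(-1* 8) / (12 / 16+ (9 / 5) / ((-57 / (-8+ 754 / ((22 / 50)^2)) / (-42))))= -367840 / 237056613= -0.00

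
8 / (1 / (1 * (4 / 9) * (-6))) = -64 / 3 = -21.33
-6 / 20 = -3 / 10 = -0.30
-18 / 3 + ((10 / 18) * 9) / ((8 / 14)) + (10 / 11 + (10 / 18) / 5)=1493 / 396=3.77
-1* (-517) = 517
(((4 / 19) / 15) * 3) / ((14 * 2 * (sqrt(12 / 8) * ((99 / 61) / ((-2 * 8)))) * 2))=-488 * sqrt(6) / 197505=-0.01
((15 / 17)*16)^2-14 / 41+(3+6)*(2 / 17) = 2370100 / 11849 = 200.03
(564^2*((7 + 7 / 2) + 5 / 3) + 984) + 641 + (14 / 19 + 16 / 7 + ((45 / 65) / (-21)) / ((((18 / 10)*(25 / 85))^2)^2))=14640509764502 / 3781323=3871795.60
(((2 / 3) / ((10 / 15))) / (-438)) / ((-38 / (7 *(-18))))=-21 / 2774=-0.01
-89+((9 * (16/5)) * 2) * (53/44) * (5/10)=-2987/55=-54.31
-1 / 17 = -0.06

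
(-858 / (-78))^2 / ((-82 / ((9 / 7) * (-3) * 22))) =35937 / 287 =125.22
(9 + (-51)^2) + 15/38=99195/38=2610.39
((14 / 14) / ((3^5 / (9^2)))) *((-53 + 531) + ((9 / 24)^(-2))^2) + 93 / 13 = 579181 / 3159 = 183.34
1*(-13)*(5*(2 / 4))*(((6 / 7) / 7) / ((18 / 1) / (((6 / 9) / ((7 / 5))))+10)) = -975 / 11711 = -0.08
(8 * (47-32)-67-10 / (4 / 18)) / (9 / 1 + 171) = 2 / 45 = 0.04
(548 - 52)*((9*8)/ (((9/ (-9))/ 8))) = -285696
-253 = -253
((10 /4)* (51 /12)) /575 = 17 /920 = 0.02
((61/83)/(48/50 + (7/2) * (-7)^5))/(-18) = 1525/2197059219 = 0.00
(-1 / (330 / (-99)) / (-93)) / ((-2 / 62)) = 1 / 10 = 0.10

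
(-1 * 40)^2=1600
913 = 913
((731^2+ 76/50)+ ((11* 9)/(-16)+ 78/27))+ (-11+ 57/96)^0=1923696797/3600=534360.22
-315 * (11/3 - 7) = 1050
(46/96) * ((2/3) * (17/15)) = 391/1080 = 0.36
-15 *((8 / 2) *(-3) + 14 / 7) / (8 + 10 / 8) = 600 / 37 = 16.22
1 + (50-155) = -104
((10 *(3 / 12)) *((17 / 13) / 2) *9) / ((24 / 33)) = 8415 / 416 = 20.23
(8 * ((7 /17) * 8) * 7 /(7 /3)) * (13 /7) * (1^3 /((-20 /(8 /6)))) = -832 /85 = -9.79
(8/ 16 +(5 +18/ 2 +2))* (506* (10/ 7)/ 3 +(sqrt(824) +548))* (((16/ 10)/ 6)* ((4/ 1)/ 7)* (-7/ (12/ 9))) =-364496/ 35 - 132* sqrt(206)/ 5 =-10793.08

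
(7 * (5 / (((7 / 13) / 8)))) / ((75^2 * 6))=52 / 3375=0.02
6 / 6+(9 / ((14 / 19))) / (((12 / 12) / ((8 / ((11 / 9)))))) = 6233 / 77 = 80.95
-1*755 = -755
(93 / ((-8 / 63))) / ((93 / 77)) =-606.38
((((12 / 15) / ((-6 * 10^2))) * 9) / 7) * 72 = -108 / 875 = -0.12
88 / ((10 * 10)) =22 / 25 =0.88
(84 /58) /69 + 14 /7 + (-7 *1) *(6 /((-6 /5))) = 24693 /667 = 37.02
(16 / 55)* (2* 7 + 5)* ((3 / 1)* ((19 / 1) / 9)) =5776 / 165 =35.01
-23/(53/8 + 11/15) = -2760/883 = -3.13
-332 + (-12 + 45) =-299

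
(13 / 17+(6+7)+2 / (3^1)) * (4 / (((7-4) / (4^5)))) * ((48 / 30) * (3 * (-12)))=-96468992 / 85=-1134929.32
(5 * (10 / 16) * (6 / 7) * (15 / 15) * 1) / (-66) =-25 / 616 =-0.04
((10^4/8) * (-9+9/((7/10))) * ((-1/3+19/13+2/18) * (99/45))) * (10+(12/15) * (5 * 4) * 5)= 107662500/91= 1183104.40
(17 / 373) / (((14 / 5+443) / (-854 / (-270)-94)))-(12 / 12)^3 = -22656730 / 22448259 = -1.01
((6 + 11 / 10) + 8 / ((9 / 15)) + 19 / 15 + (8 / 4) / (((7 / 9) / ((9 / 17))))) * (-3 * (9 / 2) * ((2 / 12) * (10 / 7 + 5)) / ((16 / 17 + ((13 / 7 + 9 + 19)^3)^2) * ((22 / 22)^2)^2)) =-1779047361 / 3778290713910616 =-0.00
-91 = -91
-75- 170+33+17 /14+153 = -809 /14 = -57.79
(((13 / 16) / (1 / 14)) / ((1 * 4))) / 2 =91 / 64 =1.42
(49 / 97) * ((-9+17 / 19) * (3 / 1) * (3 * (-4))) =271656 / 1843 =147.40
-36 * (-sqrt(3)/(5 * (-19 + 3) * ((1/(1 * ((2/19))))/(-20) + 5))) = -0.17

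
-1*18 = -18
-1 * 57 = -57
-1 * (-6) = 6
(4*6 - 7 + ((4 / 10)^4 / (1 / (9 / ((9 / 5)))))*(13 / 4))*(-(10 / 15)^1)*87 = -126266 / 125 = -1010.13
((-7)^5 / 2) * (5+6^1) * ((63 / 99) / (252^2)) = -2401 / 2592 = -0.93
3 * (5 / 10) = 3 / 2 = 1.50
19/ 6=3.17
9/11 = 0.82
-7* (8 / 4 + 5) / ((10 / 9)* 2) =-441 / 20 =-22.05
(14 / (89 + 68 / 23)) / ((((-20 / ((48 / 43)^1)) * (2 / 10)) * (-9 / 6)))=2576 / 90945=0.03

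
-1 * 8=-8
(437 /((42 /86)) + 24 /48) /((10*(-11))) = -37603 /4620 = -8.14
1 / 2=0.50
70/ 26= 35/ 13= 2.69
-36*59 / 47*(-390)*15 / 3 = 4141800 / 47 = 88123.40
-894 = -894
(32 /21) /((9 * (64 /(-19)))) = -19 /378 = -0.05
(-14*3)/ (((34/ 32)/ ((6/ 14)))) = -288/ 17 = -16.94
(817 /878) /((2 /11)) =8987 /1756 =5.12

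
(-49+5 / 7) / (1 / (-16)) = 5408 / 7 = 772.57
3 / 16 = 0.19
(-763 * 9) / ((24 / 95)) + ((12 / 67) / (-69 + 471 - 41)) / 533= -2803358317209 / 103133368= -27181.87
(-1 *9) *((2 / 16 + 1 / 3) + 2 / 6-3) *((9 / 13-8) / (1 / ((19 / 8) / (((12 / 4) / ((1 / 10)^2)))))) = -19133 / 16640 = -1.15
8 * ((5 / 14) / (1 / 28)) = 80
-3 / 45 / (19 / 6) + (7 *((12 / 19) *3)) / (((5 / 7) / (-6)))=-10586 / 95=-111.43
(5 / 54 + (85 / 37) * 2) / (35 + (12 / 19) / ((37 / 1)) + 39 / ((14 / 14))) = 177935 / 2809836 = 0.06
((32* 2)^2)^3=68719476736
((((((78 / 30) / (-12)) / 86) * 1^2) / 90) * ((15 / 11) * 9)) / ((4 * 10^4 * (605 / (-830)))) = 1079 / 91572800000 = 0.00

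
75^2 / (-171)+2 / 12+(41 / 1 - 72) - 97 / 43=-323453 / 4902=-65.98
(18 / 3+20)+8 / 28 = 184 / 7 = 26.29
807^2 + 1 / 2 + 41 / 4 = 2605039 / 4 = 651259.75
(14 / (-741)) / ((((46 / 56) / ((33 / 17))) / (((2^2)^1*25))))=-431200 / 96577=-4.46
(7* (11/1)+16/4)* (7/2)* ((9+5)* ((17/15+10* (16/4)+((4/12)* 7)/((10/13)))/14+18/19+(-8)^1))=-1175769/76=-15470.64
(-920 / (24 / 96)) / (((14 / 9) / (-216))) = 3576960 / 7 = 510994.29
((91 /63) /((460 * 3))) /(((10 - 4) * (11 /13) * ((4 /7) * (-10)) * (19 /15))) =-0.00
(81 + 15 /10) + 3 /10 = 414 /5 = 82.80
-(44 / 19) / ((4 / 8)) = -88 / 19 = -4.63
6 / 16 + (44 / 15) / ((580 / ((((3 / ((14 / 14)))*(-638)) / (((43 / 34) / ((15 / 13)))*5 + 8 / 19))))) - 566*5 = -6476236193 / 2287400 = -2831.27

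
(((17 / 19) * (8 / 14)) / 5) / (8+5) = 68 / 8645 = 0.01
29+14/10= 152/5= 30.40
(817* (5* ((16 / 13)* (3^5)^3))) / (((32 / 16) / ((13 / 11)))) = 468922280760 / 11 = 42629298250.91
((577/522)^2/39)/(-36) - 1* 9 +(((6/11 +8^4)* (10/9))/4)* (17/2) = 40665926488237/4208242896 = 9663.40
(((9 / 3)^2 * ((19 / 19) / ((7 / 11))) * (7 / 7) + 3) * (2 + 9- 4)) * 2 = 240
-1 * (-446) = 446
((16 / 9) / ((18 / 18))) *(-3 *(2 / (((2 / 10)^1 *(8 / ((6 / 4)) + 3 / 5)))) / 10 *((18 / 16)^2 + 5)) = -2005 / 356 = -5.63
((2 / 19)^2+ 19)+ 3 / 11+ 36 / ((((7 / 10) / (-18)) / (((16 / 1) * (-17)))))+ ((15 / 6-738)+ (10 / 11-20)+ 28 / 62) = 432679336883 / 1723414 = 251059.43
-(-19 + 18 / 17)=305 / 17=17.94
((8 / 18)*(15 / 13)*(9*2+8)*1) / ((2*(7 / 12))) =80 / 7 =11.43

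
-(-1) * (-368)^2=135424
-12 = -12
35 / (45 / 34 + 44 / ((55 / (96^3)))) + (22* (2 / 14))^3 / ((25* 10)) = 640861791254 / 5158905262875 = 0.12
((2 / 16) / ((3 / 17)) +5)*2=137 / 12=11.42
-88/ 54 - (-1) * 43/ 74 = -2095/ 1998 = -1.05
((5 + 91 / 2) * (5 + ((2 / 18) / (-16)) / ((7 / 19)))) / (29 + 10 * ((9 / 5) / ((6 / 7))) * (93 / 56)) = 507121 / 128772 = 3.94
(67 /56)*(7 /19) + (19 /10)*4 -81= -72.96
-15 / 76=-0.20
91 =91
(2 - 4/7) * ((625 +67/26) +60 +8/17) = 1520585/1547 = 982.93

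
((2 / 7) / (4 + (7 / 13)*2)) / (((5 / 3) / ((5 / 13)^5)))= 625 / 2199197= 0.00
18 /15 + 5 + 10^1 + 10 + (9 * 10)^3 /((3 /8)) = 9720131 /5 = 1944026.20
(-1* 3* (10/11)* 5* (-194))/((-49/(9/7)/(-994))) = 37189800/539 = 68997.77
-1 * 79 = -79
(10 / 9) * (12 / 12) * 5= 50 / 9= 5.56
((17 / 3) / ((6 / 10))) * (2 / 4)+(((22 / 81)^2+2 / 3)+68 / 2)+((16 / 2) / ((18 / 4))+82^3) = 7235592053 / 13122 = 551409.24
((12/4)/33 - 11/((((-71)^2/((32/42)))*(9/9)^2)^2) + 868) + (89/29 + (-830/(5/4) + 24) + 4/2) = 833520873255034/3574889871399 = 233.16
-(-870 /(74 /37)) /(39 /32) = 4640 /13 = 356.92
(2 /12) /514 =1 /3084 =0.00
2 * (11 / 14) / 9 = 11 / 63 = 0.17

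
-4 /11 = -0.36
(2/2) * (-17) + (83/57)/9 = -8638/513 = -16.84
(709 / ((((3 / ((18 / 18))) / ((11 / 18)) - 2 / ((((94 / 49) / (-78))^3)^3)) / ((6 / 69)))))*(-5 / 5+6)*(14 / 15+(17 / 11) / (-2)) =42053565787782675559 / 515962282199182462743099311606580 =0.00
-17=-17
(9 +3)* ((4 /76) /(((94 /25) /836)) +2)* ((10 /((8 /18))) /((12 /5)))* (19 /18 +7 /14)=2397.87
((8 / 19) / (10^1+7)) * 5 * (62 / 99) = 2480 / 31977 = 0.08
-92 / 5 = -18.40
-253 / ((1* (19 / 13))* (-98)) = 3289 / 1862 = 1.77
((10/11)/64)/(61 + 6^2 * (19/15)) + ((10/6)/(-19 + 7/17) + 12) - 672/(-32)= 1463363821/44464992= 32.91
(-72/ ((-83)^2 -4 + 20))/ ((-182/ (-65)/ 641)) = -23076/ 9667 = -2.39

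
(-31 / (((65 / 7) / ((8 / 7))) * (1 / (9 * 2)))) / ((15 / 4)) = -5952 / 325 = -18.31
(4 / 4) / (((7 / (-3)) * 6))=-1 / 14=-0.07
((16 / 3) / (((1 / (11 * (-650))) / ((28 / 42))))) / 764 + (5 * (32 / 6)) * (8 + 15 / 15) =355360 / 1719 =206.72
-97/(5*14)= -97/70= -1.39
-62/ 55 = -1.13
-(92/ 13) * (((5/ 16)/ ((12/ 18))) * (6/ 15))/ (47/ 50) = -1725/ 1222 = -1.41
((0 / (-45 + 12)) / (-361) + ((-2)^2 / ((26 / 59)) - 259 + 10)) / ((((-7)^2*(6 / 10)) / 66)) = -343090 / 637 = -538.60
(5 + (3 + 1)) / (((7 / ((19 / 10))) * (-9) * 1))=-19 / 70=-0.27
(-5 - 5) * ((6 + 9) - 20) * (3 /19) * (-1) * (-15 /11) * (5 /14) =3.84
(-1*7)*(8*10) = -560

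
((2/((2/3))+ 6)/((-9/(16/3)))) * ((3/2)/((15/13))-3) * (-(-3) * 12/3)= 108.80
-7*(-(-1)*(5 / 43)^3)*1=-875 / 79507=-0.01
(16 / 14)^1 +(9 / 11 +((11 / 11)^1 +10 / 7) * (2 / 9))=1733 / 693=2.50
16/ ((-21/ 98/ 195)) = -14560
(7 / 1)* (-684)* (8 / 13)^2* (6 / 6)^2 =-306432 / 169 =-1813.21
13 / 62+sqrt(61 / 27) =13 / 62+sqrt(183) / 9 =1.71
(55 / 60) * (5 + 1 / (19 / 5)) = 275 / 57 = 4.82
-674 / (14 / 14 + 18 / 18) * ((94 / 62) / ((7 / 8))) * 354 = -44856048 / 217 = -206709.90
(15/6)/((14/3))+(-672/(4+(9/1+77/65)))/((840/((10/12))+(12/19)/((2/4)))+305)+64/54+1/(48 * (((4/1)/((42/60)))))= 2351144176631/1392446885760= 1.69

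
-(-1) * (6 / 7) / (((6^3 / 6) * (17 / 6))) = 1 / 119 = 0.01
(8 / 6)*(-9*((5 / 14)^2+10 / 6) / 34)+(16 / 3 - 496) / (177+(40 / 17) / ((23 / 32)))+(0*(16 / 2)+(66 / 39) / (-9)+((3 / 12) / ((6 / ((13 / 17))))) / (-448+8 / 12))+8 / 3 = -64643431157807 / 73753458931152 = -0.88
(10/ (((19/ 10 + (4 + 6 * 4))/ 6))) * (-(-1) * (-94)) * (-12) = 676800/ 299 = 2263.55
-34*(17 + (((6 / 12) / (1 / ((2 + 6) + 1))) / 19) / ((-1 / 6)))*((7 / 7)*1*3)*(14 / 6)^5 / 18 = -84572824 / 13851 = -6105.90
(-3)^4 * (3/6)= 40.50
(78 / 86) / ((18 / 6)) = 13 / 43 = 0.30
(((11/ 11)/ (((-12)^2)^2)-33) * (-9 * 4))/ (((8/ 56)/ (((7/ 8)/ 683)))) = 33530063/ 3147264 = 10.65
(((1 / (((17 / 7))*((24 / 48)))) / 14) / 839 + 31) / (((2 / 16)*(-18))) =-1768616 / 128367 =-13.78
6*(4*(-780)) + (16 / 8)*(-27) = -18774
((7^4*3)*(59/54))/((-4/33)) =-1558249/24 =-64927.04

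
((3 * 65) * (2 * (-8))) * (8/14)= -12480/7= -1782.86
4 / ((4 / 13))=13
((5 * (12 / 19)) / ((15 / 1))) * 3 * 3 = 1.89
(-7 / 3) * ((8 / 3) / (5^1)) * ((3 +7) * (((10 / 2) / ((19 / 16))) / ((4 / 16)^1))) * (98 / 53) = -387.54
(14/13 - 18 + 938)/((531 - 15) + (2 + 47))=1.63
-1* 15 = -15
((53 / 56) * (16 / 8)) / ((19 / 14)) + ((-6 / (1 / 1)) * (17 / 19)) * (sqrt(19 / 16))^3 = 53 / 38 - 51 * sqrt(19) / 32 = -5.55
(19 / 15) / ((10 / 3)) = 19 / 50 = 0.38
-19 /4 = -4.75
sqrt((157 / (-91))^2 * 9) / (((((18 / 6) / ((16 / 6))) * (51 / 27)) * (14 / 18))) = 3.13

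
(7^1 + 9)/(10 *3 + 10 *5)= 1/5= 0.20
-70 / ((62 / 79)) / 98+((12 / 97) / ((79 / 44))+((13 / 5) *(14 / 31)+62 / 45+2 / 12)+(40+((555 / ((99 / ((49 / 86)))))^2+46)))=1313602015669439 / 13393168774524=98.08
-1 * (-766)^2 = -586756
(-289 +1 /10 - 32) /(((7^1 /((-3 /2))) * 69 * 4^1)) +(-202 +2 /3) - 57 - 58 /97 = -969561301 /3748080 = -258.68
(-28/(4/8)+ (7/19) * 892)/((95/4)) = 11.48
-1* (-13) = 13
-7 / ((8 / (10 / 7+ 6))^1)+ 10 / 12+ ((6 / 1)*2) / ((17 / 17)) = 19 / 3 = 6.33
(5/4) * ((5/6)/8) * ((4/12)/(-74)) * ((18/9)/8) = -25/170496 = -0.00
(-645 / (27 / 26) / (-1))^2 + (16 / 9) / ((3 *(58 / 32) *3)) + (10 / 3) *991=304651562 / 783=389082.45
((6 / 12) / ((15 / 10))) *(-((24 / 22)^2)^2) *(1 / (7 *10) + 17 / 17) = -245376 / 512435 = -0.48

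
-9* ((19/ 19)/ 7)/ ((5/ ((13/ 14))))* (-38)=2223/ 245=9.07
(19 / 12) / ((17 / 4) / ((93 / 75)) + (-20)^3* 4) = -589 / 11902725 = -0.00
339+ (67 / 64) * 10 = 11183 / 32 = 349.47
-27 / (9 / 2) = -6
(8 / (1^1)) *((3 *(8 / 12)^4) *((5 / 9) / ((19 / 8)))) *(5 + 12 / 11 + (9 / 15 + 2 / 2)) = 48128 / 5643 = 8.53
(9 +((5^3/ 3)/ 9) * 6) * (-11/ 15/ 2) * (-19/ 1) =69179/ 270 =256.22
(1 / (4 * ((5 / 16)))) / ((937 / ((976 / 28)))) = 976 / 32795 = 0.03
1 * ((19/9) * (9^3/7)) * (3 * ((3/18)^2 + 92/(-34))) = -840807/476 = -1766.40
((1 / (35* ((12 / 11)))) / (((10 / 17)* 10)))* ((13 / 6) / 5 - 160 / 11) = -79169 / 1260000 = -0.06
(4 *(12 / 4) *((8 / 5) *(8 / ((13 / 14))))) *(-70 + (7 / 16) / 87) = -21824992 / 1885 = -11578.25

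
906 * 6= 5436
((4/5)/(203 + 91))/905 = 2/665175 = 0.00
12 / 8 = 3 / 2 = 1.50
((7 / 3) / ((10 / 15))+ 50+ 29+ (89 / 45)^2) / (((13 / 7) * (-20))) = -2449769 / 1053000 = -2.33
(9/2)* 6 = 27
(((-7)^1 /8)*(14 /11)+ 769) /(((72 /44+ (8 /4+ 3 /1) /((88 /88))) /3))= 101361 /292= 347.13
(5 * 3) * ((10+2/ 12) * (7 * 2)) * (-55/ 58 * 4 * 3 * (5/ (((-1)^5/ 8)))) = 28182000/ 29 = 971793.10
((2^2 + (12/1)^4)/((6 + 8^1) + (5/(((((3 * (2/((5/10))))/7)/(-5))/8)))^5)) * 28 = -0.00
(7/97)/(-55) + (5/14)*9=239977/74690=3.21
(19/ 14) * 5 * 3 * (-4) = -570/ 7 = -81.43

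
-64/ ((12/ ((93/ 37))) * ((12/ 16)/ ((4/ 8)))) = -992/ 111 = -8.94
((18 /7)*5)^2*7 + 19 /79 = 640033 /553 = 1157.38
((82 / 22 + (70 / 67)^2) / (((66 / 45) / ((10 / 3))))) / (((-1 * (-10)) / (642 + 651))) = 1538340285 / 1086338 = 1416.08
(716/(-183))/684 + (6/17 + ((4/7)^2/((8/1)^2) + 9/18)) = 88870259/104268276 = 0.85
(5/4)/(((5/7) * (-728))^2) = 1/216320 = 0.00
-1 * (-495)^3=121287375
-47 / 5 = -9.40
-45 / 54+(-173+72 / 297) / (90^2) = -228451 / 267300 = -0.85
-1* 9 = -9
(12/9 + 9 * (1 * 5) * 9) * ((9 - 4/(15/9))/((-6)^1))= -13409/30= -446.97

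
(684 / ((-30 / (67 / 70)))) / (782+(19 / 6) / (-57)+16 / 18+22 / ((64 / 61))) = -366624 / 13503875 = -0.03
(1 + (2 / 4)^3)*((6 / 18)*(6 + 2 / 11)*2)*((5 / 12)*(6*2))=255 / 11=23.18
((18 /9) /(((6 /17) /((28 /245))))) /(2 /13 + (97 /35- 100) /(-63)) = 18564 /48649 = 0.38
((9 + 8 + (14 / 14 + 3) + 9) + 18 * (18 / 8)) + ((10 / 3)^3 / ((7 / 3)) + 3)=11261 / 126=89.37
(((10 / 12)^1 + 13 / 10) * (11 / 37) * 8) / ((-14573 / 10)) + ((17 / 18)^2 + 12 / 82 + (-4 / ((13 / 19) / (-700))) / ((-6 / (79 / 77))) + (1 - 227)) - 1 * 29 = -75144746726953 / 78790206924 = -953.73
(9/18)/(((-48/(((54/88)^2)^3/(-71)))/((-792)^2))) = 10460353203/2128918528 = 4.91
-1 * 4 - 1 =-5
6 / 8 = 0.75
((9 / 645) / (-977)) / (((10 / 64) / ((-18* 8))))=13824 / 1050275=0.01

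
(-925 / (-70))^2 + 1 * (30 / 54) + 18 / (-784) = 617929 / 3528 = 175.15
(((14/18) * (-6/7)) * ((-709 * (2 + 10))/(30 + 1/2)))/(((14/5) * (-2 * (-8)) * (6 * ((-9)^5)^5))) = -3545/3678509288933052664858755876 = -0.00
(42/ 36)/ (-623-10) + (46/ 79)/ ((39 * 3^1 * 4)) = -1168/ 1950273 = -0.00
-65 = -65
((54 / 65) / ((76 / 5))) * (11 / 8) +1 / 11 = 7219 / 43472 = 0.17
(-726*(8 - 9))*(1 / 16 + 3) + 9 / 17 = 302451 / 136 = 2223.90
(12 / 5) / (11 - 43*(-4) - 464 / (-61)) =732 / 58135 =0.01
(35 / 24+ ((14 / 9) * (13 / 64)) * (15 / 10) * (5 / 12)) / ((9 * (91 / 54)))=545 / 4992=0.11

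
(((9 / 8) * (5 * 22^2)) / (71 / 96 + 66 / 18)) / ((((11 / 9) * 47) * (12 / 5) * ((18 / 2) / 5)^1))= 5500 / 2209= 2.49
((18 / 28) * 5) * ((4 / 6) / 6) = 5 / 14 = 0.36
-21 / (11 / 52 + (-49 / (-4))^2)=-1456 / 10419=-0.14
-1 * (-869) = 869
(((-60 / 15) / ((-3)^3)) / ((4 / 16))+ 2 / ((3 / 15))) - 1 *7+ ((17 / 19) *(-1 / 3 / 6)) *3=3533 / 1026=3.44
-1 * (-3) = 3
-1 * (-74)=74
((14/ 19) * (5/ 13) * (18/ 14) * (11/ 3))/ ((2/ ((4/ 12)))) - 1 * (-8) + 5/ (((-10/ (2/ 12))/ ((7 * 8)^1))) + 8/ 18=4.00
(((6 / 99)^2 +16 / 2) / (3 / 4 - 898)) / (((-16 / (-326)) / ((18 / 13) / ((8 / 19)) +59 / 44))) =-470254348 / 558904203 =-0.84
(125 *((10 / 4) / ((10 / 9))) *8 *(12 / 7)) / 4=6750 / 7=964.29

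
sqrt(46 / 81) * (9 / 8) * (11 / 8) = 11 * sqrt(46) / 64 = 1.17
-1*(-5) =5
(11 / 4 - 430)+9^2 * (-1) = -2033 / 4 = -508.25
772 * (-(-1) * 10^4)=7720000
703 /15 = 46.87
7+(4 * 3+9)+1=29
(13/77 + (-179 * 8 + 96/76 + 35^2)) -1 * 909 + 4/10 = -8150139/7315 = -1114.17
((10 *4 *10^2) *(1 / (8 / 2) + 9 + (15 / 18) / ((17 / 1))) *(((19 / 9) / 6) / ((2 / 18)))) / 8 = 4505375 / 306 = 14723.45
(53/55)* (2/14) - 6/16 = -731/3080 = -0.24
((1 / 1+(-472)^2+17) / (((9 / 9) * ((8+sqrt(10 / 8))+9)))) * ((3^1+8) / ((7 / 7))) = 166655896 / 1151 - 4901644 * sqrt(5) / 1151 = 135269.75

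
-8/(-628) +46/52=3663/4082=0.90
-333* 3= -999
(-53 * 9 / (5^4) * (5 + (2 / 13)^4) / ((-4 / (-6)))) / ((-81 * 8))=2523171 / 285610000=0.01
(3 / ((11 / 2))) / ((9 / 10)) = 20 / 33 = 0.61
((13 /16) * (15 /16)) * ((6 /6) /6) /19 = 65 /9728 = 0.01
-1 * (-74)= 74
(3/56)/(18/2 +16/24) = 9/1624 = 0.01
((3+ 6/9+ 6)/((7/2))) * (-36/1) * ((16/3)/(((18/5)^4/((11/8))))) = -4.34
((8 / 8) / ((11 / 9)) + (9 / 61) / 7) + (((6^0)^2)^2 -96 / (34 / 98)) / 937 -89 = -6618070378 / 74818513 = -88.45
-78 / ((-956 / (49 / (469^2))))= 39 / 2145742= 0.00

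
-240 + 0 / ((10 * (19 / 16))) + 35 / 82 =-239.57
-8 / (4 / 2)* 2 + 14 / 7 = -6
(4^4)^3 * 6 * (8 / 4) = 201326592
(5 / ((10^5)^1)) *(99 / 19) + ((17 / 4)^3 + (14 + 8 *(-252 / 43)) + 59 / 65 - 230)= -78684677193 / 424840000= -185.21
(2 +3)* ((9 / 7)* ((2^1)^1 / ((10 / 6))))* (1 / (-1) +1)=0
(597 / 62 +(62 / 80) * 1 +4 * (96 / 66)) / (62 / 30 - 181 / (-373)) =247602249 / 38950384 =6.36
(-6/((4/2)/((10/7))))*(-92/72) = 5.48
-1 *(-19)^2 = -361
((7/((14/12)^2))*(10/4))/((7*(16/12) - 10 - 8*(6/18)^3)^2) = 13.87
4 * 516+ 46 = 2110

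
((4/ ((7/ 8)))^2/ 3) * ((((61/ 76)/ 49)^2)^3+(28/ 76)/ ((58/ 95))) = 15558754488188214194183/ 3701281829298172656404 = 4.20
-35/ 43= -0.81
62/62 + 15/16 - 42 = -641/16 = -40.06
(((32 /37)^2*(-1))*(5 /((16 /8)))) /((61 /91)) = -2.79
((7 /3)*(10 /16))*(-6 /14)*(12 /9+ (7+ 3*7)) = -55 /3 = -18.33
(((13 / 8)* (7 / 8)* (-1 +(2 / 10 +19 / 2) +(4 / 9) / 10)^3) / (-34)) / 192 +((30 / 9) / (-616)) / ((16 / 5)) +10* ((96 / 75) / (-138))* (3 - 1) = -179530509304483 / 539394121728000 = -0.33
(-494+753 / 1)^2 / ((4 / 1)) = 67081 / 4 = 16770.25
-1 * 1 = -1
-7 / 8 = -0.88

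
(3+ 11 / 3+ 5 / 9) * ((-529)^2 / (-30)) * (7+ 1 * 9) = -29103464 / 27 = -1077906.07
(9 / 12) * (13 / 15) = 13 / 20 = 0.65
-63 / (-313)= 63 / 313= 0.20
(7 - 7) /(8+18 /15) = 0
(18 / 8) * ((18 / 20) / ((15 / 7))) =189 / 200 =0.94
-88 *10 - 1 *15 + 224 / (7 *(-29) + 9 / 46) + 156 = -6904435 / 9329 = -740.10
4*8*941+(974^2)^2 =899986183088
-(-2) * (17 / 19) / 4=17 / 38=0.45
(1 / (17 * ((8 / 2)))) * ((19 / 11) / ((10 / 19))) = 361 / 7480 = 0.05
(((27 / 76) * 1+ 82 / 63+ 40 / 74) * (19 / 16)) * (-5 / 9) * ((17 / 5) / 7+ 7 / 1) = -50995811 / 4699296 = -10.85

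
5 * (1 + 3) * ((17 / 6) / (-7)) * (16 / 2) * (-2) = 2720 / 21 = 129.52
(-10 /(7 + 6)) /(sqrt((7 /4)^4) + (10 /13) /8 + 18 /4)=-160 /1593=-0.10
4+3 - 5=2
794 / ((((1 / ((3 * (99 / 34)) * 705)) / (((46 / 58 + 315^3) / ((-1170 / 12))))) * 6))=-128798224801686 / 493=-261254005682.93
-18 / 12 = -3 / 2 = -1.50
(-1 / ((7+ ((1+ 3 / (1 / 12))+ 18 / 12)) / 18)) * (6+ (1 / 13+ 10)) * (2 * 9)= -135432 / 1183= -114.48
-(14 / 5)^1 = -14 / 5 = -2.80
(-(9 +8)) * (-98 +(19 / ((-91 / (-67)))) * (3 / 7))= 1564.08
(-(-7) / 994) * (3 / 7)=3 / 994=0.00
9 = 9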